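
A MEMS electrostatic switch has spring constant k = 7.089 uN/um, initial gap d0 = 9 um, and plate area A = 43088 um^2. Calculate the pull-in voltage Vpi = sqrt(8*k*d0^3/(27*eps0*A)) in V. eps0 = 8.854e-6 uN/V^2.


Step 1: Compute numerator: 8 * k * d0^3 = 8 * 7.089 * 9^3 = 41343.048
Step 2: Compute denominator: 27 * eps0 * A = 27 * 8.854e-6 * 43088 = 10.300531
Step 3: Vpi = sqrt(41343.048 / 10.300531)
Vpi = 63.35 V


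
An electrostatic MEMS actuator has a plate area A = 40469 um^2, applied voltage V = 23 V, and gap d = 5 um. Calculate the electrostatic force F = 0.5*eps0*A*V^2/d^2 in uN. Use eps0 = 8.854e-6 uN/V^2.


Step 1: Identify parameters.
eps0 = 8.854e-6 uN/V^2, A = 40469 um^2, V = 23 V, d = 5 um
Step 2: Compute V^2 = 23^2 = 529
Step 3: Compute d^2 = 5^2 = 25
Step 4: F = 0.5 * 8.854e-6 * 40469 * 529 / 25
F = 3.791 uN


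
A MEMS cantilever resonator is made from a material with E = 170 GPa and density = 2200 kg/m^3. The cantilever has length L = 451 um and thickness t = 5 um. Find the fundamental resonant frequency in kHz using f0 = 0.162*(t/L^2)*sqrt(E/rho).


Step 1: Convert units to SI.
t_SI = 5e-6 m, L_SI = 451e-6 m
Step 2: Calculate sqrt(E/rho).
sqrt(170e9 / 2200) = 8790.49 m/s
Step 3: Compute f0.
f0 = 0.162 * 5e-6 / (451e-6)^2 * 8790.49 = 35006.2 Hz = 35.01 kHz


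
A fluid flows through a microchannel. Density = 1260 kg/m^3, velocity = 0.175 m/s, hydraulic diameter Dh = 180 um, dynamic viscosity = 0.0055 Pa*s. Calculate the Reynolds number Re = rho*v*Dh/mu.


Step 1: Convert Dh to meters: Dh = 180e-6 m
Step 2: Re = rho * v * Dh / mu
Re = 1260 * 0.175 * 180e-6 / 0.0055
Re = 7.216


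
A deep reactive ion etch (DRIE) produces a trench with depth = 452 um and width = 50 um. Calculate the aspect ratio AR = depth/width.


Step 1: AR = depth / width
Step 2: AR = 452 / 50
AR = 9.0


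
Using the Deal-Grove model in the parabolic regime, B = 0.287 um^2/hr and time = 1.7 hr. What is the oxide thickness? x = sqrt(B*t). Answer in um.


Step 1: Compute B*t = 0.287 * 1.7 = 0.4879
Step 2: x = sqrt(0.4879)
x = 0.698 um


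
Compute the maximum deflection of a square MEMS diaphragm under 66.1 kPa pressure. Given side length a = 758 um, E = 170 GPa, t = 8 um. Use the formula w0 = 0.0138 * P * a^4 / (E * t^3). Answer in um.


Step 1: Convert pressure to compatible units (E is in GPa, so P in GPa).
P = 66.1 kPa = 66.1e-6 GPa
Step 2: Compute numerator: 0.0138 * P * a^4.
a^4 = 758^4 = 330123790096
numerator = 0.0138 * 66.1e-6 * 330123790096 = 3.011323e+05
Step 3: Compute denominator: E * t^3 = 170 * 8^3 = 87040
Step 4: w0 = numerator / denominator = 3.011323e+05 / 87040 = 3.4597 um


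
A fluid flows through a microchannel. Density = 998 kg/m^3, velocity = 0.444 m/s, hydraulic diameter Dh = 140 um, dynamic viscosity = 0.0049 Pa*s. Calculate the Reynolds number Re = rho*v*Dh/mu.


Step 1: Convert Dh to meters: Dh = 140e-6 m
Step 2: Re = rho * v * Dh / mu
Re = 998 * 0.444 * 140e-6 / 0.0049
Re = 12.66


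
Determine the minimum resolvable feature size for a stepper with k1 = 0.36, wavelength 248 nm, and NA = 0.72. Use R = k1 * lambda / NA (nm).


Step 1: Identify values: k1 = 0.36, lambda = 248 nm, NA = 0.72
Step 2: R = k1 * lambda / NA
R = 0.36 * 248 / 0.72
R = 124.0 nm


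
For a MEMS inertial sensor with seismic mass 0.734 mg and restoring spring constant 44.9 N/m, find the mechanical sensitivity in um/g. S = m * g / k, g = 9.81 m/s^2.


Step 1: Convert mass: m = 0.734 mg = 7.34e-07 kg
Step 2: S = m * g / k = 7.34e-07 * 9.81 / 44.9
Step 3: S = 1.60e-07 m/g
Step 4: Convert to um/g: S = 0.16 um/g


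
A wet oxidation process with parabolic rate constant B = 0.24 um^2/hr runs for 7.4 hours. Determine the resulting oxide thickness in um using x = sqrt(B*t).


Step 1: Compute B*t = 0.24 * 7.4 = 1.776
Step 2: x = sqrt(1.776)
x = 1.333 um


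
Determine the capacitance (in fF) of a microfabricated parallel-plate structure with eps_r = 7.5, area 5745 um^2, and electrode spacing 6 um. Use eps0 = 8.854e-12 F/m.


Step 1: Convert area to m^2: A = 5745e-12 m^2
Step 2: Convert gap to m: d = 6e-6 m
Step 3: C = eps0 * eps_r * A / d
C = 8.854e-12 * 7.5 * 5745e-12 / 6e-6
Step 4: Convert to fF (multiply by 1e15).
C = 63.58 fF


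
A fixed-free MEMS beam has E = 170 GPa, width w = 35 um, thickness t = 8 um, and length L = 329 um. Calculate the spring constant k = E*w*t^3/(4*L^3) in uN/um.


Step 1: Convert E to consistent units (1 GPa = 1000 uN/um^2).
E = 170 GPa = 170000 uN/um^2
Step 2: Compute t^3 = 8^3 = 512
Step 3: Compute L^3 = 329^3 = 35611289
Step 4: k = 170000 * 35 * 512 / (4 * 35611289)
k = 21.3865 uN/um


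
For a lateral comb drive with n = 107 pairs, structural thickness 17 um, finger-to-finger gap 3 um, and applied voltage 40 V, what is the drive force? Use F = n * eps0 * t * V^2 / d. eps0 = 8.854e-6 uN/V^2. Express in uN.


Step 1: Parameters: n=107, eps0=8.854e-6 uN/V^2, t=17 um, V=40 V, d=3 um
Step 2: V^2 = 1600
Step 3: F = 107 * 8.854e-6 * 17 * 1600 / 3
F = 8.59 uN


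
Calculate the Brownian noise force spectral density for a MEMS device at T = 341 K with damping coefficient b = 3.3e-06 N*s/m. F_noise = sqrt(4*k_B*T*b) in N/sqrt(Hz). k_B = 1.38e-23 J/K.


Step 1: Compute 4 * k_B * T * b
= 4 * 1.38e-23 * 341 * 3.3e-06
= 6.2117e-26 N^2/Hz
Step 2: F_noise = sqrt(6.2117e-26)
F_noise = 2.49e-13 N/sqrt(Hz)


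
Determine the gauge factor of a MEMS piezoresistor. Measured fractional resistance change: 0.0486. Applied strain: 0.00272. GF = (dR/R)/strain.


Step 1: Identify values.
dR/R = 0.0486, strain = 0.00272
Step 2: GF = (dR/R) / strain = 0.0486 / 0.00272
GF = 17.9


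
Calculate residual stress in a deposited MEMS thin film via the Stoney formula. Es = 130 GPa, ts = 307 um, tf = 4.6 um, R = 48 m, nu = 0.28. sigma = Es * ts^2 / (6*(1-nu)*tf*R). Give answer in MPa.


Step 1: Compute numerator: Es * ts^2 = 130 * 307^2 = 12252370 (GPa*um^2)
Step 2: Compute denominator (R in um): 6*(1-nu)*tf*R = 6*0.72*4.6*48e6 = 953856000.0 (um^2)
Step 3: sigma (GPa) = 12252370 / 953856000.0 = 1.2845e-02 GPa
Step 4: Convert to MPa (x1000): sigma = 12.8 MPa


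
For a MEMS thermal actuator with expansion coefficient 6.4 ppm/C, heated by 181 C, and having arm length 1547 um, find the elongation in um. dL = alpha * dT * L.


Step 1: Convert CTE: alpha = 6.4 ppm/C = 6.4e-6 /C
Step 2: dL = 6.4e-6 * 181 * 1547
dL = 1.792 um


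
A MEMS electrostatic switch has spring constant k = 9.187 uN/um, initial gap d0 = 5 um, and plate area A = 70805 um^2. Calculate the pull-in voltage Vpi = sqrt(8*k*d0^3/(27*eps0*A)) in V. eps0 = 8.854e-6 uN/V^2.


Step 1: Compute numerator: 8 * k * d0^3 = 8 * 9.187 * 5^3 = 9187.0
Step 2: Compute denominator: 27 * eps0 * A = 27 * 8.854e-6 * 70805 = 16.926502
Step 3: Vpi = sqrt(9187.0 / 16.926502)
Vpi = 23.3 V


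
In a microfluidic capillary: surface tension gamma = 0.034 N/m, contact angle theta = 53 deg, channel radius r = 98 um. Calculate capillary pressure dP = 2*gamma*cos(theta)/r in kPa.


Step 1: cos(53 deg) = 0.6018
Step 2: Convert r to m: r = 98e-6 m
Step 3: dP = 2 * 0.034 * 0.6018 / 98e-6 = 417.6 Pa
Step 4: Convert Pa to kPa (divide by 1000).
dP = 0.42 kPa


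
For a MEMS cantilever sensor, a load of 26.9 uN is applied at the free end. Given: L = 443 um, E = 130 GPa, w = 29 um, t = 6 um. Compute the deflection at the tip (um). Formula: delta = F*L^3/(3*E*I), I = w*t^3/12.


Step 1: Calculate the second moment of area.
I = w * t^3 / 12 = 29 * 6^3 / 12 = 522.0 um^4
Step 2: Convert E to consistent units (1 GPa = 1000 uN/um^2).
E = 130 GPa = 130000 uN/um^2
Step 3: Calculate tip deflection.
delta = F * L^3 / (3 * E * I)
delta = 26.9 * 443^3 / (3 * 130000 * 522.0)
delta = 11.4876 um


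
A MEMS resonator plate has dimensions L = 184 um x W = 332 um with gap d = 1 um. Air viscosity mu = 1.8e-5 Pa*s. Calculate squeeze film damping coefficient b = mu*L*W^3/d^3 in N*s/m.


Step 1: Convert to SI.
L = 184e-6 m, W = 332e-6 m, d = 1e-6 m
Step 2: W^3 = (332e-6)^3 = 3.66e-11 m^3
Step 3: d^3 = (1e-6)^3 = 1.00e-18 m^3
Step 4: b = 1.8e-5 * 184e-6 * 3.66e-11 / 1.00e-18
b = 1.21e-01 N*s/m


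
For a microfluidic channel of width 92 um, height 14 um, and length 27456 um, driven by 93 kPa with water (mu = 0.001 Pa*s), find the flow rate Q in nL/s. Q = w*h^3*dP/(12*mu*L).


Step 1: Convert all dimensions to SI (meters).
w = 92e-6 m, h = 14e-6 m, L = 27456e-6 m, dP = 93e3 Pa
Step 2: Q = w * h^3 * dP / (12 * mu * L)
Q = 92e-6 * (14e-6)^3 * 93e3 / (12 * 0.001 * 27456e-6) = 7.125845e-11 m^3/s
Step 3: Convert Q from m^3/s to nL/s (1 m^3 = 1e12 nL, so multiply by 1e12).
Q = 71.258 nL/s


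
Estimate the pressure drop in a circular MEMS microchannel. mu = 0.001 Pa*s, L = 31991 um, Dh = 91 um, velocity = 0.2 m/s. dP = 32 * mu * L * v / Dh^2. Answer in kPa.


Step 1: Convert to SI: L = 31991e-6 m, Dh = 91e-6 m
Step 2: dP = 32 * 0.001 * 31991e-6 * 0.2 / (91e-6)^2
Step 3: dP = 24724.36 Pa
Step 4: Convert to kPa: dP = 24.72 kPa


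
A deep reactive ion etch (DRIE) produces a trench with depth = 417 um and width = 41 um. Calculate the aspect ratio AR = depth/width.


Step 1: AR = depth / width
Step 2: AR = 417 / 41
AR = 10.2


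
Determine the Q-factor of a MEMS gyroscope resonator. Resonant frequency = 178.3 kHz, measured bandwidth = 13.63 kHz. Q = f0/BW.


Step 1: Q = f0 / bandwidth
Step 2: Q = 178.3 / 13.63
Q = 13.1


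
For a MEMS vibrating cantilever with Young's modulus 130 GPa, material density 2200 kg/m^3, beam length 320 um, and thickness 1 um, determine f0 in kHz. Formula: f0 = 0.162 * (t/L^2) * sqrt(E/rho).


Step 1: Convert units to SI.
t_SI = 1e-6 m, L_SI = 320e-6 m
Step 2: Calculate sqrt(E/rho).
sqrt(130e9 / 2200) = 7687.06 m/s
Step 3: Compute f0.
f0 = 0.162 * 1e-6 / (320e-6)^2 * 7687.06 = 12161.2 Hz = 12.16 kHz


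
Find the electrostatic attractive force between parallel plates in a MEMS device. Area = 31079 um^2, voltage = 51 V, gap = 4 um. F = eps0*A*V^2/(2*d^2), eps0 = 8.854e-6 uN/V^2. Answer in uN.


Step 1: Identify parameters.
eps0 = 8.854e-6 uN/V^2, A = 31079 um^2, V = 51 V, d = 4 um
Step 2: Compute V^2 = 51^2 = 2601
Step 3: Compute d^2 = 4^2 = 16
Step 4: F = 0.5 * 8.854e-6 * 31079 * 2601 / 16
F = 22.366 uN


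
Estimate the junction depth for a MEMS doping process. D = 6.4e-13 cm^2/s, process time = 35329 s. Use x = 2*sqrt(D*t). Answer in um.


Step 1: Compute D*t = 6.4e-13 * 35329 = 2.261056e-08 cm^2
Step 2: sqrt(D*t) = 1.50368e-04 cm
Step 3: x = 2 * 1.50368e-04 cm = 3.00736e-04 cm
Step 4: Convert to um (1 cm = 1e4 um): x = 3.007 um


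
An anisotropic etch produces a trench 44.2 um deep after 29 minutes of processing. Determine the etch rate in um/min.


Step 1: Etch rate = depth / time
Step 2: rate = 44.2 / 29
rate = 1.524 um/min


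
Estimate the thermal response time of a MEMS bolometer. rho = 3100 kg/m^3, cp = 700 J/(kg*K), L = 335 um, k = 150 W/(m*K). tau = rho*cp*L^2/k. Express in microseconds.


Step 1: Convert L to m: L = 335e-6 m
Step 2: L^2 = (335e-6)^2 = 1.12225e-07 m^2
Step 3: tau = 3100 * 700 * 1.12225e-07 / 150 = 1.62352167e-03 s
Step 4: Convert to microseconds (multiply by 1e6).
tau = 1623.522 us


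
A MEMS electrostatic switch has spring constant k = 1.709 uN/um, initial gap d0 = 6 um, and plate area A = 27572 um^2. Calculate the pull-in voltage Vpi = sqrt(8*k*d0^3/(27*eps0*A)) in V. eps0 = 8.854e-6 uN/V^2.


Step 1: Compute numerator: 8 * k * d0^3 = 8 * 1.709 * 6^3 = 2953.152
Step 2: Compute denominator: 27 * eps0 * A = 27 * 8.854e-6 * 27572 = 6.591307
Step 3: Vpi = sqrt(2953.152 / 6.591307)
Vpi = 21.17 V


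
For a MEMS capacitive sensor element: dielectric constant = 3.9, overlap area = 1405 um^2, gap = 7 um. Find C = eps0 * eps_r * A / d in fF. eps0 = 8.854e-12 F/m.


Step 1: Convert area to m^2: A = 1405e-12 m^2
Step 2: Convert gap to m: d = 7e-6 m
Step 3: C = eps0 * eps_r * A / d
C = 8.854e-12 * 3.9 * 1405e-12 / 7e-6
Step 4: Convert to fF (multiply by 1e15).
C = 6.93 fF


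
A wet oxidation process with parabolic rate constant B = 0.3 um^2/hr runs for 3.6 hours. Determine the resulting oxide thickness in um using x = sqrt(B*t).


Step 1: Compute B*t = 0.3 * 3.6 = 1.08
Step 2: x = sqrt(1.08)
x = 1.039 um


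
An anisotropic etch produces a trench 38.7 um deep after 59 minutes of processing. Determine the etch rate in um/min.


Step 1: Etch rate = depth / time
Step 2: rate = 38.7 / 59
rate = 0.656 um/min


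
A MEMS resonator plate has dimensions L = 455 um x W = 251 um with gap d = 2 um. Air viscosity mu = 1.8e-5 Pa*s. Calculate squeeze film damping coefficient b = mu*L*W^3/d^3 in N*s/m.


Step 1: Convert to SI.
L = 455e-6 m, W = 251e-6 m, d = 2e-6 m
Step 2: W^3 = (251e-6)^3 = 1.58e-11 m^3
Step 3: d^3 = (2e-6)^3 = 8.00e-18 m^3
Step 4: b = 1.8e-5 * 455e-6 * 1.58e-11 / 8.00e-18
b = 1.62e-02 N*s/m


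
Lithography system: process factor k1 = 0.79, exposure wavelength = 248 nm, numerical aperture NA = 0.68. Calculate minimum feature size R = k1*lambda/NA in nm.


Step 1: Identify values: k1 = 0.79, lambda = 248 nm, NA = 0.68
Step 2: R = k1 * lambda / NA
R = 0.79 * 248 / 0.68
R = 288.1 nm


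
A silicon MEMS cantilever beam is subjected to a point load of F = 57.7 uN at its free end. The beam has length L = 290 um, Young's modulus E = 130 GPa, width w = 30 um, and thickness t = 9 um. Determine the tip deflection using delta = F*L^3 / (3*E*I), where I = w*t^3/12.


Step 1: Calculate the second moment of area.
I = w * t^3 / 12 = 30 * 9^3 / 12 = 1822.5 um^4
Step 2: Convert E to consistent units (1 GPa = 1000 uN/um^2).
E = 130 GPa = 130000 uN/um^2
Step 3: Calculate tip deflection.
delta = F * L^3 / (3 * E * I)
delta = 57.7 * 290^3 / (3 * 130000 * 1822.5)
delta = 1.9799 um


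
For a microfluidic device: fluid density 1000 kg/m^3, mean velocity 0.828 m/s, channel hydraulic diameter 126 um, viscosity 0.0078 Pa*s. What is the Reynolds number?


Step 1: Convert Dh to meters: Dh = 126e-6 m
Step 2: Re = rho * v * Dh / mu
Re = 1000 * 0.828 * 126e-6 / 0.0078
Re = 13.375


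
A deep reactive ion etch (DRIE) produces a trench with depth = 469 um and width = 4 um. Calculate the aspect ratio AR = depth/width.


Step 1: AR = depth / width
Step 2: AR = 469 / 4
AR = 117.3


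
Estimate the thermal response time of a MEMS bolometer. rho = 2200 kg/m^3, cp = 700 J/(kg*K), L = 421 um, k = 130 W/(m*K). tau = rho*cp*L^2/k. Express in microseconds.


Step 1: Convert L to m: L = 421e-6 m
Step 2: L^2 = (421e-6)^2 = 1.77241e-07 m^2
Step 3: tau = 2200 * 700 * 1.77241e-07 / 130 = 2.09962415e-03 s
Step 4: Convert to microseconds (multiply by 1e6).
tau = 2099.624 us


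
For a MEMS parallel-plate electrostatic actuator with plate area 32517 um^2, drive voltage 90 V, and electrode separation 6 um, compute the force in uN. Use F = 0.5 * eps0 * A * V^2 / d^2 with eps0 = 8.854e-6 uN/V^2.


Step 1: Identify parameters.
eps0 = 8.854e-6 uN/V^2, A = 32517 um^2, V = 90 V, d = 6 um
Step 2: Compute V^2 = 90^2 = 8100
Step 3: Compute d^2 = 6^2 = 36
Step 4: F = 0.5 * 8.854e-6 * 32517 * 8100 / 36
F = 32.389 uN


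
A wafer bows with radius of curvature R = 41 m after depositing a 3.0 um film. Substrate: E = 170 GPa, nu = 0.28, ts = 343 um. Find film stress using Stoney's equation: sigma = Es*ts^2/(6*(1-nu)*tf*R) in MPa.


Step 1: Compute numerator: Es * ts^2 = 170 * 343^2 = 20000330 (GPa*um^2)
Step 2: Compute denominator (R in um): 6*(1-nu)*tf*R = 6*0.72*3.0*41e6 = 531360000.0 (um^2)
Step 3: sigma (GPa) = 20000330 / 531360000.0 = 3.764e-02 GPa
Step 4: Convert to MPa (x1000): sigma = 37.6 MPa


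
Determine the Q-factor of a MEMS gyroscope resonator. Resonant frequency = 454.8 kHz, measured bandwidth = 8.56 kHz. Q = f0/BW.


Step 1: Q = f0 / bandwidth
Step 2: Q = 454.8 / 8.56
Q = 53.1


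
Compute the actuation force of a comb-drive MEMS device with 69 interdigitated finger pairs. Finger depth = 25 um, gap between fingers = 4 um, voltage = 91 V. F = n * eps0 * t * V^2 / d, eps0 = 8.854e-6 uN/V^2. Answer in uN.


Step 1: Parameters: n=69, eps0=8.854e-6 uN/V^2, t=25 um, V=91 V, d=4 um
Step 2: V^2 = 8281
Step 3: F = 69 * 8.854e-6 * 25 * 8281 / 4
F = 31.619 uN


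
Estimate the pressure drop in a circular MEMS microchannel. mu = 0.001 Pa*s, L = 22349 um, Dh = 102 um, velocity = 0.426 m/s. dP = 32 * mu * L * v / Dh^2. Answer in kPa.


Step 1: Convert to SI: L = 22349e-6 m, Dh = 102e-6 m
Step 2: dP = 32 * 0.001 * 22349e-6 * 0.426 / (102e-6)^2
Step 3: dP = 29283.12 Pa
Step 4: Convert to kPa: dP = 29.28 kPa


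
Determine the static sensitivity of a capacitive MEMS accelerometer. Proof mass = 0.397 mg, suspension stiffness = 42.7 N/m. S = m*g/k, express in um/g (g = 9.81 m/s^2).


Step 1: Convert mass: m = 0.397 mg = 3.97e-07 kg
Step 2: S = m * g / k = 3.97e-07 * 9.81 / 42.7
Step 3: S = 9.12e-08 m/g
Step 4: Convert to um/g: S = 0.091 um/g


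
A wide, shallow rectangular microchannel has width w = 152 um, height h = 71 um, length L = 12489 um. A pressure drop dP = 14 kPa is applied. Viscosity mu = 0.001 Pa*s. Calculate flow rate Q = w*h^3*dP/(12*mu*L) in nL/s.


Step 1: Convert all dimensions to SI (meters).
w = 152e-6 m, h = 71e-6 m, L = 12489e-6 m, dP = 14e3 Pa
Step 2: Q = w * h^3 * dP / (12 * mu * L)
Q = 152e-6 * (71e-6)^3 * 14e3 / (12 * 0.001 * 12489e-6) = 5.08203625e-09 m^3/s
Step 3: Convert Q from m^3/s to nL/s (1 m^3 = 1e12 nL, so multiply by 1e12).
Q = 5082.036 nL/s


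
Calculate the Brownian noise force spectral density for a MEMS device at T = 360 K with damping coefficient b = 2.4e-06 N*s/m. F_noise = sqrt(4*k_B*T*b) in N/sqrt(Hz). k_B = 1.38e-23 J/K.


Step 1: Compute 4 * k_B * T * b
= 4 * 1.38e-23 * 360 * 2.4e-06
= 4.7693e-26 N^2/Hz
Step 2: F_noise = sqrt(4.7693e-26)
F_noise = 2.18e-13 N/sqrt(Hz)


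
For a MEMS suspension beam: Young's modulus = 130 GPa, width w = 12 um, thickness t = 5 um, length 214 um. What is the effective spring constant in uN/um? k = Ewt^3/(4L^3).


Step 1: Convert E to consistent units (1 GPa = 1000 uN/um^2).
E = 130 GPa = 130000 uN/um^2
Step 2: Compute t^3 = 5^3 = 125
Step 3: Compute L^3 = 214^3 = 9800344
Step 4: k = 130000 * 12 * 125 / (4 * 9800344)
k = 4.9743 uN/um


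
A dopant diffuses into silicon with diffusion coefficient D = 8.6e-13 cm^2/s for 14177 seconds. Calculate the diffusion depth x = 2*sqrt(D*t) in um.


Step 1: Compute D*t = 8.6e-13 * 14177 = 1.219222e-08 cm^2
Step 2: sqrt(D*t) = 1.10418e-04 cm
Step 3: x = 2 * 1.10418e-04 cm = 2.20836e-04 cm
Step 4: Convert to um (1 cm = 1e4 um): x = 2.208 um


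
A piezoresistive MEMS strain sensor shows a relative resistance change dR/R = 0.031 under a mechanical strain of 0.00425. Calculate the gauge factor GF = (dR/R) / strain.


Step 1: Identify values.
dR/R = 0.031, strain = 0.00425
Step 2: GF = (dR/R) / strain = 0.031 / 0.00425
GF = 7.3


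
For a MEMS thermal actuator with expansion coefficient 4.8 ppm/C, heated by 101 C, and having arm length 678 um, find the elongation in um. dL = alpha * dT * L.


Step 1: Convert CTE: alpha = 4.8 ppm/C = 4.8e-6 /C
Step 2: dL = 4.8e-6 * 101 * 678
dL = 0.3287 um


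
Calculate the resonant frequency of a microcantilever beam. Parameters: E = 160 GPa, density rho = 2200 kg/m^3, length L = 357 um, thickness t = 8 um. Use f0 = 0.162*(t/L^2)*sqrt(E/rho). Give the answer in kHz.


Step 1: Convert units to SI.
t_SI = 8e-6 m, L_SI = 357e-6 m
Step 2: Calculate sqrt(E/rho).
sqrt(160e9 / 2200) = 8528.03 m/s
Step 3: Compute f0.
f0 = 0.162 * 8e-6 / (357e-6)^2 * 8528.03 = 86719.6 Hz = 86.72 kHz


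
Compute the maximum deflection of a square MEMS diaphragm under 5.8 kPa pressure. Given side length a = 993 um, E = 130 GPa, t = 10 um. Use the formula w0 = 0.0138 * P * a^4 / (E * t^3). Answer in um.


Step 1: Convert pressure to compatible units (E is in GPa, so P in GPa).
P = 5.8 kPa = 5.8e-6 GPa
Step 2: Compute numerator: 0.0138 * P * a^4.
a^4 = 993^4 = 972292630401
numerator = 0.0138 * 5.8e-6 * 972292630401 = 7.78223e+04
Step 3: Compute denominator: E * t^3 = 130 * 10^3 = 130000
Step 4: w0 = numerator / denominator = 7.78223e+04 / 130000 = 0.5986 um


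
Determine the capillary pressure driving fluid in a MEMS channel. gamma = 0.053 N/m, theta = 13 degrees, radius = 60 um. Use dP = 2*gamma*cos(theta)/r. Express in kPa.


Step 1: cos(13 deg) = 0.9744
Step 2: Convert r to m: r = 60e-6 m
Step 3: dP = 2 * 0.053 * 0.9744 / 60e-6 = 1721.4 Pa
Step 4: Convert Pa to kPa (divide by 1000).
dP = 1.72 kPa


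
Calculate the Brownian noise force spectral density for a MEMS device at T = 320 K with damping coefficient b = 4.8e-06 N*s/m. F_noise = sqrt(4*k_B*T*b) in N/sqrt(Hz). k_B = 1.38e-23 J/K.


Step 1: Compute 4 * k_B * T * b
= 4 * 1.38e-23 * 320 * 4.8e-06
= 8.4787e-26 N^2/Hz
Step 2: F_noise = sqrt(8.4787e-26)
F_noise = 2.91e-13 N/sqrt(Hz)


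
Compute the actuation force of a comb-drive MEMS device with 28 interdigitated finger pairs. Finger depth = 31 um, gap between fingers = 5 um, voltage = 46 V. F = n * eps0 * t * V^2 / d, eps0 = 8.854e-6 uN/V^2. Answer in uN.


Step 1: Parameters: n=28, eps0=8.854e-6 uN/V^2, t=31 um, V=46 V, d=5 um
Step 2: V^2 = 2116
Step 3: F = 28 * 8.854e-6 * 31 * 2116 / 5
F = 3.252 uN


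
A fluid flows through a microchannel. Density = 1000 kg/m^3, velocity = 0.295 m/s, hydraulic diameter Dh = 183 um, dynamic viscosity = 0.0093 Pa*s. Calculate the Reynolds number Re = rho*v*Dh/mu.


Step 1: Convert Dh to meters: Dh = 183e-6 m
Step 2: Re = rho * v * Dh / mu
Re = 1000 * 0.295 * 183e-6 / 0.0093
Re = 5.805


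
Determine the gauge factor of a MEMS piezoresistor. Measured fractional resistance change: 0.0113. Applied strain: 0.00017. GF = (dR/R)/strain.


Step 1: Identify values.
dR/R = 0.0113, strain = 0.00017
Step 2: GF = (dR/R) / strain = 0.0113 / 0.00017
GF = 66.5


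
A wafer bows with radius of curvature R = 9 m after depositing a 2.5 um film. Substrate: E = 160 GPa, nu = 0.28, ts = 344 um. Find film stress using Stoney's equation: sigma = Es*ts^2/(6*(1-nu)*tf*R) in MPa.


Step 1: Compute numerator: Es * ts^2 = 160 * 344^2 = 18933760 (GPa*um^2)
Step 2: Compute denominator (R in um): 6*(1-nu)*tf*R = 6*0.72*2.5*9e6 = 97200000.0 (um^2)
Step 3: sigma (GPa) = 18933760 / 97200000.0 = 1.94792e-01 GPa
Step 4: Convert to MPa (x1000): sigma = 194.8 MPa


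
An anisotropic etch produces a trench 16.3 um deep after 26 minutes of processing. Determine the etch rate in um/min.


Step 1: Etch rate = depth / time
Step 2: rate = 16.3 / 26
rate = 0.627 um/min


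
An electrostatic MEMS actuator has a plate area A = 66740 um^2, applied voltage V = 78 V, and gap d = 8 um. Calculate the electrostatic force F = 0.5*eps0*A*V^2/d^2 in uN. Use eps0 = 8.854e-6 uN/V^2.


Step 1: Identify parameters.
eps0 = 8.854e-6 uN/V^2, A = 66740 um^2, V = 78 V, d = 8 um
Step 2: Compute V^2 = 78^2 = 6084
Step 3: Compute d^2 = 8^2 = 64
Step 4: F = 0.5 * 8.854e-6 * 66740 * 6084 / 64
F = 28.087 uN


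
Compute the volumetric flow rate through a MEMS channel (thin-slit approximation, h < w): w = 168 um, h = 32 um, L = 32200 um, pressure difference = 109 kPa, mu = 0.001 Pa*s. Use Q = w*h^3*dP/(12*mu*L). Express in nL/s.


Step 1: Convert all dimensions to SI (meters).
w = 168e-6 m, h = 32e-6 m, L = 32200e-6 m, dP = 109e3 Pa
Step 2: Q = w * h^3 * dP / (12 * mu * L)
Q = 168e-6 * (32e-6)^3 * 109e3 / (12 * 0.001 * 32200e-6) = 1.55291826e-09 m^3/s
Step 3: Convert Q from m^3/s to nL/s (1 m^3 = 1e12 nL, so multiply by 1e12).
Q = 1552.918 nL/s


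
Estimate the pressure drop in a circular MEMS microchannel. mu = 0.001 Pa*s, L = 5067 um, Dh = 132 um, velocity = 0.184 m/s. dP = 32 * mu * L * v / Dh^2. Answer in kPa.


Step 1: Convert to SI: L = 5067e-6 m, Dh = 132e-6 m
Step 2: dP = 32 * 0.001 * 5067e-6 * 0.184 / (132e-6)^2
Step 3: dP = 1712.26 Pa
Step 4: Convert to kPa: dP = 1.71 kPa


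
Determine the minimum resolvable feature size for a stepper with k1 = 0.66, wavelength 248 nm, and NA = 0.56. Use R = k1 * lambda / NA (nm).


Step 1: Identify values: k1 = 0.66, lambda = 248 nm, NA = 0.56
Step 2: R = k1 * lambda / NA
R = 0.66 * 248 / 0.56
R = 292.3 nm


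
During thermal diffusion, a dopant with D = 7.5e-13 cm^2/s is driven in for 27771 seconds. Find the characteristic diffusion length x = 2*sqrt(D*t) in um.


Step 1: Compute D*t = 7.5e-13 * 27771 = 2.082825e-08 cm^2
Step 2: sqrt(D*t) = 1.4432e-04 cm
Step 3: x = 2 * 1.4432e-04 cm = 2.8864e-04 cm
Step 4: Convert to um (1 cm = 1e4 um): x = 2.886 um


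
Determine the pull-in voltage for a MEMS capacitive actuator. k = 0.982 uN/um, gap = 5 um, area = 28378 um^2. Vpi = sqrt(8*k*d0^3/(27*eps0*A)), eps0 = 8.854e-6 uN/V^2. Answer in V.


Step 1: Compute numerator: 8 * k * d0^3 = 8 * 0.982 * 5^3 = 982.0
Step 2: Compute denominator: 27 * eps0 * A = 27 * 8.854e-6 * 28378 = 6.783988
Step 3: Vpi = sqrt(982.0 / 6.783988)
Vpi = 12.03 V


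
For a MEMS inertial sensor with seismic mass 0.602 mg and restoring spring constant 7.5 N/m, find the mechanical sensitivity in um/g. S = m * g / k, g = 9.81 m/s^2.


Step 1: Convert mass: m = 0.602 mg = 6.02e-07 kg
Step 2: S = m * g / k = 6.02e-07 * 9.81 / 7.5
Step 3: S = 7.87e-07 m/g
Step 4: Convert to um/g: S = 0.787 um/g


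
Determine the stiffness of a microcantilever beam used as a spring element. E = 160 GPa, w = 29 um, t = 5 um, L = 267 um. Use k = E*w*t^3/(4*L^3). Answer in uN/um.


Step 1: Convert E to consistent units (1 GPa = 1000 uN/um^2).
E = 160 GPa = 160000 uN/um^2
Step 2: Compute t^3 = 5^3 = 125
Step 3: Compute L^3 = 267^3 = 19034163
Step 4: k = 160000 * 29 * 125 / (4 * 19034163)
k = 7.6179 uN/um


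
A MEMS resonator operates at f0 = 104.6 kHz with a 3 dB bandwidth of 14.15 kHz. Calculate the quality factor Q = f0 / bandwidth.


Step 1: Q = f0 / bandwidth
Step 2: Q = 104.6 / 14.15
Q = 7.4


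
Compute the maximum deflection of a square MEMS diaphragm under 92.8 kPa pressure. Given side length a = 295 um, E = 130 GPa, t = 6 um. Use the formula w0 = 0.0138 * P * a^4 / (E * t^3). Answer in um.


Step 1: Convert pressure to compatible units (E is in GPa, so P in GPa).
P = 92.8 kPa = 92.8e-6 GPa
Step 2: Compute numerator: 0.0138 * P * a^4.
a^4 = 295^4 = 7573350625
numerator = 0.0138 * 92.8e-6 * 7573350625 = 9.69874e+03
Step 3: Compute denominator: E * t^3 = 130 * 6^3 = 28080
Step 4: w0 = numerator / denominator = 9.69874e+03 / 28080 = 0.3454 um


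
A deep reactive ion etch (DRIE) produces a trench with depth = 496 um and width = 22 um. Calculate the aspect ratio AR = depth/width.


Step 1: AR = depth / width
Step 2: AR = 496 / 22
AR = 22.5


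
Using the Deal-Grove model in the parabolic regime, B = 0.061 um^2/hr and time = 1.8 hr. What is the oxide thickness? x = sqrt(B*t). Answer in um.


Step 1: Compute B*t = 0.061 * 1.8 = 0.1098
Step 2: x = sqrt(0.1098)
x = 0.331 um


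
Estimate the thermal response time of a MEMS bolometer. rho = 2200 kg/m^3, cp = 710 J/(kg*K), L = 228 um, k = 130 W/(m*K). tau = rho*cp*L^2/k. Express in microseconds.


Step 1: Convert L to m: L = 228e-6 m
Step 2: L^2 = (228e-6)^2 = 5.1984e-08 m^2
Step 3: tau = 2200 * 710 * 5.1984e-08 / 130 = 6.2460775e-04 s
Step 4: Convert to microseconds (multiply by 1e6).
tau = 624.608 us


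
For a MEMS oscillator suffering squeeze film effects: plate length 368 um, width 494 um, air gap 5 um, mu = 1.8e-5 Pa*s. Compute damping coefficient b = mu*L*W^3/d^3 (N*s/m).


Step 1: Convert to SI.
L = 368e-6 m, W = 494e-6 m, d = 5e-6 m
Step 2: W^3 = (494e-6)^3 = 1.21e-10 m^3
Step 3: d^3 = (5e-6)^3 = 1.25e-16 m^3
Step 4: b = 1.8e-5 * 368e-6 * 1.21e-10 / 1.25e-16
b = 6.39e-03 N*s/m


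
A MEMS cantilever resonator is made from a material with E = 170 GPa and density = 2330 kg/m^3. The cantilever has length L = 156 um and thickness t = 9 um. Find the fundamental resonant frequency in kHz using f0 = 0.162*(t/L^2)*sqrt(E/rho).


Step 1: Convert units to SI.
t_SI = 9e-6 m, L_SI = 156e-6 m
Step 2: Calculate sqrt(E/rho).
sqrt(170e9 / 2330) = 8541.74 m/s
Step 3: Compute f0.
f0 = 0.162 * 9e-6 / (156e-6)^2 * 8541.74 = 511746.3 Hz = 511.75 kHz


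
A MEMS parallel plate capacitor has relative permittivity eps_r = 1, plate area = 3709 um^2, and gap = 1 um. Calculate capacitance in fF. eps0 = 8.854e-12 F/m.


Step 1: Convert area to m^2: A = 3709e-12 m^2
Step 2: Convert gap to m: d = 1e-6 m
Step 3: C = eps0 * eps_r * A / d
C = 8.854e-12 * 1 * 3709e-12 / 1e-6
Step 4: Convert to fF (multiply by 1e15).
C = 32.84 fF


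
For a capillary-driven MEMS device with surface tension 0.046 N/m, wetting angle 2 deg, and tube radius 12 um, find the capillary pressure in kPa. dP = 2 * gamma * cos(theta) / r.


Step 1: cos(2 deg) = 0.9994
Step 2: Convert r to m: r = 12e-6 m
Step 3: dP = 2 * 0.046 * 0.9994 / 12e-6 = 7662.1 Pa
Step 4: Convert Pa to kPa (divide by 1000).
dP = 7.66 kPa


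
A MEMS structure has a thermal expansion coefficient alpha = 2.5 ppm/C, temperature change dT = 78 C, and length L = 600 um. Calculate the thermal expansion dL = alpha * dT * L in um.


Step 1: Convert CTE: alpha = 2.5 ppm/C = 2.5e-6 /C
Step 2: dL = 2.5e-6 * 78 * 600
dL = 0.117 um


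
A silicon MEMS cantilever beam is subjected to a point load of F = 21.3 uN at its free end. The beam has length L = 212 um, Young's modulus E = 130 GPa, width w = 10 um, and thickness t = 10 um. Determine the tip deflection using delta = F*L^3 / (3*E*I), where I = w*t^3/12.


Step 1: Calculate the second moment of area.
I = w * t^3 / 12 = 10 * 10^3 / 12 = 833.3333 um^4
Step 2: Convert E to consistent units (1 GPa = 1000 uN/um^2).
E = 130 GPa = 130000 uN/um^2
Step 3: Calculate tip deflection.
delta = F * L^3 / (3 * E * I)
delta = 21.3 * 212^3 / (3 * 130000 * 833.3333)
delta = 0.6245 um


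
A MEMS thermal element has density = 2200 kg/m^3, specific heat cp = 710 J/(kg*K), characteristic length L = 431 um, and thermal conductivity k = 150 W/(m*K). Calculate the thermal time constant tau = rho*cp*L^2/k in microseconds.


Step 1: Convert L to m: L = 431e-6 m
Step 2: L^2 = (431e-6)^2 = 1.85761e-07 m^2
Step 3: tau = 2200 * 710 * 1.85761e-07 / 150 = 1.93439121e-03 s
Step 4: Convert to microseconds (multiply by 1e6).
tau = 1934.391 us


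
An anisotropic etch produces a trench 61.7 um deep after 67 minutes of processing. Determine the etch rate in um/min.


Step 1: Etch rate = depth / time
Step 2: rate = 61.7 / 67
rate = 0.921 um/min


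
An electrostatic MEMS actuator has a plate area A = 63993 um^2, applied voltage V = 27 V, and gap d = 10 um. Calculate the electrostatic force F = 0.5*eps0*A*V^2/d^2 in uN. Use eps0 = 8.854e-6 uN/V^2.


Step 1: Identify parameters.
eps0 = 8.854e-6 uN/V^2, A = 63993 um^2, V = 27 V, d = 10 um
Step 2: Compute V^2 = 27^2 = 729
Step 3: Compute d^2 = 10^2 = 100
Step 4: F = 0.5 * 8.854e-6 * 63993 * 729 / 100
F = 2.065 uN


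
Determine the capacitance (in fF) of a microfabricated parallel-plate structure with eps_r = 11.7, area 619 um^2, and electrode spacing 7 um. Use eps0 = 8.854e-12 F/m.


Step 1: Convert area to m^2: A = 619e-12 m^2
Step 2: Convert gap to m: d = 7e-6 m
Step 3: C = eps0 * eps_r * A / d
C = 8.854e-12 * 11.7 * 619e-12 / 7e-6
Step 4: Convert to fF (multiply by 1e15).
C = 9.16 fF


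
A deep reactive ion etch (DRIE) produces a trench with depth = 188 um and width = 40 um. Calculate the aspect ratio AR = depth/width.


Step 1: AR = depth / width
Step 2: AR = 188 / 40
AR = 4.7


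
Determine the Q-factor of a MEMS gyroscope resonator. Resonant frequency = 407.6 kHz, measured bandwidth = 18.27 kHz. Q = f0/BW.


Step 1: Q = f0 / bandwidth
Step 2: Q = 407.6 / 18.27
Q = 22.3


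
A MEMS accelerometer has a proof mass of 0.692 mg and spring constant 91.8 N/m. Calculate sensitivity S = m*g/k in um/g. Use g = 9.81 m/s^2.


Step 1: Convert mass: m = 0.692 mg = 6.92e-07 kg
Step 2: S = m * g / k = 6.92e-07 * 9.81 / 91.8
Step 3: S = 7.39e-08 m/g
Step 4: Convert to um/g: S = 0.074 um/g


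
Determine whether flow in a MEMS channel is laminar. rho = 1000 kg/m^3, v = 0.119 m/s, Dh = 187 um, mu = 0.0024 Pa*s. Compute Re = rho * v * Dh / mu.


Step 1: Convert Dh to meters: Dh = 187e-6 m
Step 2: Re = rho * v * Dh / mu
Re = 1000 * 0.119 * 187e-6 / 0.0024
Re = 9.272
Since Re = 9.272 is below ~2300, the flow is laminar.


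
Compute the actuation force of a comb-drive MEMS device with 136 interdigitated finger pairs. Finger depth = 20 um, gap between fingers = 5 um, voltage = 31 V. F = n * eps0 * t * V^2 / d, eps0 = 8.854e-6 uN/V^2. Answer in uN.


Step 1: Parameters: n=136, eps0=8.854e-6 uN/V^2, t=20 um, V=31 V, d=5 um
Step 2: V^2 = 961
Step 3: F = 136 * 8.854e-6 * 20 * 961 / 5
F = 4.629 uN


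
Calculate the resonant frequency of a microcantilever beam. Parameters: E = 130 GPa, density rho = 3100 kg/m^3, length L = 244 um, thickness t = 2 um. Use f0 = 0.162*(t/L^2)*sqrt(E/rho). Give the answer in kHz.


Step 1: Convert units to SI.
t_SI = 2e-6 m, L_SI = 244e-6 m
Step 2: Calculate sqrt(E/rho).
sqrt(130e9 / 3100) = 6475.76 m/s
Step 3: Compute f0.
f0 = 0.162 * 2e-6 / (244e-6)^2 * 6475.76 = 35241.6 Hz = 35.24 kHz


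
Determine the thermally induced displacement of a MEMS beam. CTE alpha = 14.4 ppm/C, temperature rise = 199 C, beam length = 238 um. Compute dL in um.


Step 1: Convert CTE: alpha = 14.4 ppm/C = 14.4e-6 /C
Step 2: dL = 14.4e-6 * 199 * 238
dL = 0.682 um


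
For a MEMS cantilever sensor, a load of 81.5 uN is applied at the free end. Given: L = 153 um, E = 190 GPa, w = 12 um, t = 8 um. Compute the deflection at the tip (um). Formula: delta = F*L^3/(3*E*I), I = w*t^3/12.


Step 1: Calculate the second moment of area.
I = w * t^3 / 12 = 12 * 8^3 / 12 = 512.0 um^4
Step 2: Convert E to consistent units (1 GPa = 1000 uN/um^2).
E = 190 GPa = 190000 uN/um^2
Step 3: Calculate tip deflection.
delta = F * L^3 / (3 * E * I)
delta = 81.5 * 153^3 / (3 * 190000 * 512.0)
delta = 1.0002 um


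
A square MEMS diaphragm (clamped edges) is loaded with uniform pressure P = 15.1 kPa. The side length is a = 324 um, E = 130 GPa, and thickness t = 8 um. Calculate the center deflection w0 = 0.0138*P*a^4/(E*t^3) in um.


Step 1: Convert pressure to compatible units (E is in GPa, so P in GPa).
P = 15.1 kPa = 15.1e-6 GPa
Step 2: Compute numerator: 0.0138 * P * a^4.
a^4 = 324^4 = 11019960576
numerator = 0.0138 * 15.1e-6 * 11019960576 = 2.2963e+03
Step 3: Compute denominator: E * t^3 = 130 * 8^3 = 66560
Step 4: w0 = numerator / denominator = 2.2963e+03 / 66560 = 0.0345 um


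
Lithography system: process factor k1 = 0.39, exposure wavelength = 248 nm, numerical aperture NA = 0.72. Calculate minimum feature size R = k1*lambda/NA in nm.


Step 1: Identify values: k1 = 0.39, lambda = 248 nm, NA = 0.72
Step 2: R = k1 * lambda / NA
R = 0.39 * 248 / 0.72
R = 134.3 nm


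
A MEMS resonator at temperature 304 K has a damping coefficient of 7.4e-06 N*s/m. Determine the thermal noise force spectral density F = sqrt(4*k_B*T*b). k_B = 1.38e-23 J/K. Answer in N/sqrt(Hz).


Step 1: Compute 4 * k_B * T * b
= 4 * 1.38e-23 * 304 * 7.4e-06
= 1.2418e-25 N^2/Hz
Step 2: F_noise = sqrt(1.2418e-25)
F_noise = 3.52e-13 N/sqrt(Hz)


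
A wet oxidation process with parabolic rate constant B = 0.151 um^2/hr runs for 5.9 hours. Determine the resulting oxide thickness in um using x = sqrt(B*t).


Step 1: Compute B*t = 0.151 * 5.9 = 0.8909
Step 2: x = sqrt(0.8909)
x = 0.944 um


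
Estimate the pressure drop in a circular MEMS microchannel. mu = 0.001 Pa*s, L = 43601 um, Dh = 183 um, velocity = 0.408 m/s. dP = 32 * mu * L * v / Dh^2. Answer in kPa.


Step 1: Convert to SI: L = 43601e-6 m, Dh = 183e-6 m
Step 2: dP = 32 * 0.001 * 43601e-6 * 0.408 / (183e-6)^2
Step 3: dP = 16998.26 Pa
Step 4: Convert to kPa: dP = 17.0 kPa


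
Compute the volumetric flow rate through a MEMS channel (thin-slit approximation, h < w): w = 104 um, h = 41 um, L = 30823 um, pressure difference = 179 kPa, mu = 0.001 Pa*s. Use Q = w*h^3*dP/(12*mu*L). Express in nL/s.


Step 1: Convert all dimensions to SI (meters).
w = 104e-6 m, h = 41e-6 m, L = 30823e-6 m, dP = 179e3 Pa
Step 2: Q = w * h^3 * dP / (12 * mu * L)
Q = 104e-6 * (41e-6)^3 * 179e3 / (12 * 0.001 * 30823e-6) = 3.4688202e-09 m^3/s
Step 3: Convert Q from m^3/s to nL/s (1 m^3 = 1e12 nL, so multiply by 1e12).
Q = 3468.82 nL/s


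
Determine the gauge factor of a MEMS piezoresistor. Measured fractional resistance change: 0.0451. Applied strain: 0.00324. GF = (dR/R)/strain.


Step 1: Identify values.
dR/R = 0.0451, strain = 0.00324
Step 2: GF = (dR/R) / strain = 0.0451 / 0.00324
GF = 13.9


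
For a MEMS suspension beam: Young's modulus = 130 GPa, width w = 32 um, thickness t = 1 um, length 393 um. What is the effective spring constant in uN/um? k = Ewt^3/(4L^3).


Step 1: Convert E to consistent units (1 GPa = 1000 uN/um^2).
E = 130 GPa = 130000 uN/um^2
Step 2: Compute t^3 = 1^3 = 1
Step 3: Compute L^3 = 393^3 = 60698457
Step 4: k = 130000 * 32 * 1 / (4 * 60698457)
k = 0.0171 uN/um


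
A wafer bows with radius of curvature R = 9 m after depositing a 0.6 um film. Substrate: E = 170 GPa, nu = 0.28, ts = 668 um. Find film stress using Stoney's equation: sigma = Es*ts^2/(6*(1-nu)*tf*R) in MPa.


Step 1: Compute numerator: Es * ts^2 = 170 * 668^2 = 75858080 (GPa*um^2)
Step 2: Compute denominator (R in um): 6*(1-nu)*tf*R = 6*0.72*0.6*9e6 = 23328000.0 (um^2)
Step 3: sigma (GPa) = 75858080 / 23328000.0 = 3.251804e+00 GPa
Step 4: Convert to MPa (x1000): sigma = 3251.8 MPa


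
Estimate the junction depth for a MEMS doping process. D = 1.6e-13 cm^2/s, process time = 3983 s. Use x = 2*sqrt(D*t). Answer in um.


Step 1: Compute D*t = 1.6e-13 * 3983 = 6.3728e-10 cm^2
Step 2: sqrt(D*t) = 2.5244e-05 cm
Step 3: x = 2 * 2.5244e-05 cm = 5.0488e-05 cm
Step 4: Convert to um (1 cm = 1e4 um): x = 0.505 um


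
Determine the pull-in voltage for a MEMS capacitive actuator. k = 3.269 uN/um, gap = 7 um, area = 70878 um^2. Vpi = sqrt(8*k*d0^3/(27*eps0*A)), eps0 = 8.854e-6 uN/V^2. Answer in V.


Step 1: Compute numerator: 8 * k * d0^3 = 8 * 3.269 * 7^3 = 8970.136
Step 2: Compute denominator: 27 * eps0 * A = 27 * 8.854e-6 * 70878 = 16.943953
Step 3: Vpi = sqrt(8970.136 / 16.943953)
Vpi = 23.01 V


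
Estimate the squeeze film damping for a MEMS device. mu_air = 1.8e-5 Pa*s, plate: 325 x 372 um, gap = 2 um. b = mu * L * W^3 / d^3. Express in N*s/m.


Step 1: Convert to SI.
L = 325e-6 m, W = 372e-6 m, d = 2e-6 m
Step 2: W^3 = (372e-6)^3 = 5.15e-11 m^3
Step 3: d^3 = (2e-6)^3 = 8.00e-18 m^3
Step 4: b = 1.8e-5 * 325e-6 * 5.15e-11 / 8.00e-18
b = 3.76e-02 N*s/m


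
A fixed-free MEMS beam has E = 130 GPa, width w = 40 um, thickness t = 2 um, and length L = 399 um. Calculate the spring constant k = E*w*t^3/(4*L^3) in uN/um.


Step 1: Convert E to consistent units (1 GPa = 1000 uN/um^2).
E = 130 GPa = 130000 uN/um^2
Step 2: Compute t^3 = 2^3 = 8
Step 3: Compute L^3 = 399^3 = 63521199
Step 4: k = 130000 * 40 * 8 / (4 * 63521199)
k = 0.1637 uN/um


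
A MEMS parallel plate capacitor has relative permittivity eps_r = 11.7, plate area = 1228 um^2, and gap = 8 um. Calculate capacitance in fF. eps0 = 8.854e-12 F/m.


Step 1: Convert area to m^2: A = 1228e-12 m^2
Step 2: Convert gap to m: d = 8e-6 m
Step 3: C = eps0 * eps_r * A / d
C = 8.854e-12 * 11.7 * 1228e-12 / 8e-6
Step 4: Convert to fF (multiply by 1e15).
C = 15.9 fF


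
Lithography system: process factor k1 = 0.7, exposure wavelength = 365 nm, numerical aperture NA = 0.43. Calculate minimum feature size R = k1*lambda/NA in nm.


Step 1: Identify values: k1 = 0.7, lambda = 365 nm, NA = 0.43
Step 2: R = k1 * lambda / NA
R = 0.7 * 365 / 0.43
R = 594.2 nm


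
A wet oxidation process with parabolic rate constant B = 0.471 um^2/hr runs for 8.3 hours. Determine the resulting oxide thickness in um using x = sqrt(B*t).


Step 1: Compute B*t = 0.471 * 8.3 = 3.9093
Step 2: x = sqrt(3.9093)
x = 1.977 um


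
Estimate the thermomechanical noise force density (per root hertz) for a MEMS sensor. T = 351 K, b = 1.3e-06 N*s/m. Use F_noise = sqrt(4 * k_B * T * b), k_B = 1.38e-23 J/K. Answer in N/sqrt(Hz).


Step 1: Compute 4 * k_B * T * b
= 4 * 1.38e-23 * 351 * 1.3e-06
= 2.5188e-26 N^2/Hz
Step 2: F_noise = sqrt(2.5188e-26)
F_noise = 1.59e-13 N/sqrt(Hz)
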